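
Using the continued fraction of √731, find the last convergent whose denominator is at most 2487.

39447/1459

√731 = [27; 27, 54, …] (period length 2).
Convergents:
  p_0/q_0 = 27/1
  p_1/q_1 = 730/27
  p_2/q_2 = 39447/1459
  p_3/q_3 = 1065799/39420
q_2 = 1459 ≤ 2487 < 39420 = q_3, so the answer is 39447/1459.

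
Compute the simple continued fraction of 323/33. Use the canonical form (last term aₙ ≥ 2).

[9; 1, 3, 1, 2, 2]

323 = 9*33 + 26
33 = 1*26 + 7
26 = 3*7 + 5
7 = 1*5 + 2
5 = 2*2 + 1
2 = 2*1 + 0  (stop)
So 323/33 = [9; 1, 3, 1, 2, 2].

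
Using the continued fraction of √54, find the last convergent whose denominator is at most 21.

√54 = [7; 2, 1, 6, 1, 2, 14, …] (period length 6).
Convergents:
  p_0/q_0 = 7/1
  p_1/q_1 = 15/2
  p_2/q_2 = 22/3
  p_3/q_3 = 147/20
  p_4/q_4 = 169/23
q_3 = 20 ≤ 21 < 23 = q_4, so the answer is 147/20.

147/20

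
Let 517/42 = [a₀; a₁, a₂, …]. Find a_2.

4

517 = 12·42 + 13   →  a_0 = 12
42 = 3·13 + 3   →  a_1 = 3
13 = 4·3 + 1   →  a_2 = 4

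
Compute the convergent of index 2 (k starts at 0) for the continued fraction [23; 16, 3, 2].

Using pₖ = aₖpₖ₋₁ + pₖ₋₂, qₖ = aₖqₖ₋₁ + qₖ₋₂ (with p₋₁=1, p₋₂=0, q₋₁=0, q₋₂=1):
  k=0: a=23, p=23, q=1
  k=1: a=16, p=369, q=16
  k=2: a=3, p=1130, q=49

1130/49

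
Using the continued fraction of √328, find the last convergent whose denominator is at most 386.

√328 = [18; 9, 36, …] (period length 2).
Convergents:
  p_0/q_0 = 18/1
  p_1/q_1 = 163/9
  p_2/q_2 = 5886/325
  p_3/q_3 = 53137/2934
q_2 = 325 ≤ 386 < 2934 = q_3, so the answer is 5886/325.

5886/325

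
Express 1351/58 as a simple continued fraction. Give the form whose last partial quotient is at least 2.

[23; 3, 2, 2, 3]

1351 = 23·58 + 17
58 = 3·17 + 7
17 = 2·7 + 3
7 = 2·3 + 1
3 = 3·1 + 0  (stop)
So 1351/58 = [23; 3, 2, 2, 3].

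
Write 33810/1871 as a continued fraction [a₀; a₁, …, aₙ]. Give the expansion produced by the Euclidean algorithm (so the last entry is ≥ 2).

[18; 14, 5, 1, 2, 1, 5]

33810 = 18*1871 + 132
1871 = 14*132 + 23
132 = 5*23 + 17
23 = 1*17 + 6
17 = 2*6 + 5
6 = 1*5 + 1
5 = 5*1 + 0  (stop)
So 33810/1871 = [18; 14, 5, 1, 2, 1, 5].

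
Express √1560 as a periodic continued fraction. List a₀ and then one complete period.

[39; 2, 78]

a₀ = ⌊√1560⌋ = 39.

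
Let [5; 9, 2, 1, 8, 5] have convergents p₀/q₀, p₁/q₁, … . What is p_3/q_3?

143/28

Using pₖ = aₖpₖ₋₁ + pₖ₋₂, qₖ = aₖqₖ₋₁ + qₖ₋₂ (with p₋₁=1, p₋₂=0, q₋₁=0, q₋₂=1):
  k=0: a=5, p=5, q=1
  k=1: a=9, p=46, q=9
  k=2: a=2, p=97, q=19
  k=3: a=1, p=143, q=28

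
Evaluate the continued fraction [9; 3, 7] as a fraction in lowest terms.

205/22

Using pₖ = aₖpₖ₋₁ + pₖ₋₂ and qₖ = aₖqₖ₋₁ + qₖ₋₂:
  k=0: a=9, p=9, q=1
  k=1: a=3, p=28, q=3
  k=2: a=7, p=205, q=22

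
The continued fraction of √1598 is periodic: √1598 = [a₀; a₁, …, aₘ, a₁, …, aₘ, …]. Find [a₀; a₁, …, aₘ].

a₀ = ⌊√1598⌋ = 39.
With m₀=0, d₀=1 and mₖ₊₁ = dₖaₖ − mₖ, dₖ₊₁ = (n − mₖ₊₁²)/dₖ, aₖ₊₁ = ⌊(a₀+mₖ₊₁)/dₖ₊₁⌋:
  k=1: m=39, d=77, a=1
  k=2: m=38, d=2, a=38
  k=3: m=38, d=77, a=1
  k=4: m=39, d=1, a=78
d=1 and a=2a₀=78 at k=4, so the next step gives (m, d) = (39, 77) again — its k=1 value — and the period has length 4.

[39; 1, 38, 1, 78]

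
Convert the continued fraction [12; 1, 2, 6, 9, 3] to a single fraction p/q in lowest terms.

6862/541

Using pₖ = aₖpₖ₋₁ + pₖ₋₂ and qₖ = aₖqₖ₋₁ + qₖ₋₂:
  k=0: a=12, p=12, q=1
  k=1: a=1, p=13, q=1
  k=2: a=2, p=38, q=3
  k=3: a=6, p=241, q=19
  k=4: a=9, p=2207, q=174
  k=5: a=3, p=6862, q=541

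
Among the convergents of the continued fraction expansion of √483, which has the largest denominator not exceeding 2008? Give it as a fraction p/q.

√483 = [21; 1, 42, …] (period length 2).
Convergents:
  p_0/q_0 = 21/1
  p_1/q_1 = 22/1
  p_2/q_2 = 945/43
  p_3/q_3 = 967/44
  p_4/q_4 = 41559/1891
  p_5/q_5 = 42526/1935
  p_6/q_6 = 1827651/83161
q_5 = 1935 ≤ 2008 < 83161 = q_6, so the answer is 42526/1935.

42526/1935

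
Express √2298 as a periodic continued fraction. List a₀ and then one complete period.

a₀ = ⌊√2298⌋ = 47.
With m₀=0, d₀=1 and mₖ₊₁ = dₖaₖ − mₖ, dₖ₊₁ = (n − mₖ₊₁²)/dₖ, aₖ₊₁ = ⌊(a₀+mₖ₊₁)/dₖ₊₁⌋:
  k=1: m=47, d=89, a=1
  k=2: m=42, d=6, a=14
  k=3: m=42, d=89, a=1
  k=4: m=47, d=1, a=94
d=1 and a=2a₀=94 at k=4, so the next step gives (m, d) = (47, 89) again — its k=1 value — and the period has length 4.

[47; 1, 14, 1, 94]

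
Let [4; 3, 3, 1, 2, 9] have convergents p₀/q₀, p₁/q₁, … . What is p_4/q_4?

155/36

Using pₖ = aₖpₖ₋₁ + pₖ₋₂, qₖ = aₖqₖ₋₁ + qₖ₋₂ (with p₋₁=1, p₋₂=0, q₋₁=0, q₋₂=1):
  k=0: a=4, p=4, q=1
  k=1: a=3, p=13, q=3
  k=2: a=3, p=43, q=10
  k=3: a=1, p=56, q=13
  k=4: a=2, p=155, q=36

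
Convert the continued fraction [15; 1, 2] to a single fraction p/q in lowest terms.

47/3

Fold from the inside: start with 2/1.
  1 + 1/2 = 3/2
  15 + 2/3 = 47/3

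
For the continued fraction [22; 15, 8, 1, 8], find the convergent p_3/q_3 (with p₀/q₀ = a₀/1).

3001/136

Using pₖ = aₖpₖ₋₁ + pₖ₋₂, qₖ = aₖqₖ₋₁ + qₖ₋₂ (with p₋₁=1, p₋₂=0, q₋₁=0, q₋₂=1):
  k=0: a=22, p=22, q=1
  k=1: a=15, p=331, q=15
  k=2: a=8, p=2670, q=121
  k=3: a=1, p=3001, q=136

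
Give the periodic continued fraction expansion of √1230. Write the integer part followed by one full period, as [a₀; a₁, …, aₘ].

[35; 14, 70]

a₀ = ⌊√1230⌋ = 35.
With m₀=0, d₀=1 and mₖ₊₁ = dₖaₖ − mₖ, dₖ₊₁ = (n − mₖ₊₁²)/dₖ, aₖ₊₁ = ⌊(a₀+mₖ₊₁)/dₖ₊₁⌋:
  k=1: m=35, d=5, a=14
  k=2: m=35, d=1, a=70
d=1 and a=2a₀=70 at k=2, so the next step gives (m, d) = (35, 5) again — its k=1 value — and the period has length 2.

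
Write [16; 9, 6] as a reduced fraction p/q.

Fold from the inside: start with 6/1.
  9 + 1/6 = 55/6
  16 + 6/55 = 886/55

886/55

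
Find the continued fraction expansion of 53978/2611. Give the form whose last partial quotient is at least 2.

53978 = 20×2611 + 1758
2611 = 1×1758 + 853
1758 = 2×853 + 52
853 = 16×52 + 21
52 = 2×21 + 10
21 = 2×10 + 1
10 = 10×1 + 0  (stop)
So 53978/2611 = [20; 1, 2, 16, 2, 2, 10].

[20; 1, 2, 16, 2, 2, 10]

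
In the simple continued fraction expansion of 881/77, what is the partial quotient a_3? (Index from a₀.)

881 = 11·77 + 34   →  a_0 = 11
77 = 2·34 + 9   →  a_1 = 2
34 = 3·9 + 7   →  a_2 = 3
9 = 1·7 + 2   →  a_3 = 1

1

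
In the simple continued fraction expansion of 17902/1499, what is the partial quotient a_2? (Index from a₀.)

16

17902 = 11·1499 + 1413   →  a_0 = 11
1499 = 1·1413 + 86   →  a_1 = 1
1413 = 16·86 + 37   →  a_2 = 16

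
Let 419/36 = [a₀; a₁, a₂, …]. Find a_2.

1

419 = 11·36 + 23   →  a_0 = 11
36 = 1·23 + 13   →  a_1 = 1
23 = 1·13 + 10   →  a_2 = 1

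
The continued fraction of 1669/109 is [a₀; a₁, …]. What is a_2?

1669 = 15·109 + 34   →  a_0 = 15
109 = 3·34 + 7   →  a_1 = 3
34 = 4·7 + 6   →  a_2 = 4

4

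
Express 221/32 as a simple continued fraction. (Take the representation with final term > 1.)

221 = 6*32 + 29
32 = 1*29 + 3
29 = 9*3 + 2
3 = 1*2 + 1
2 = 2*1 + 0  (stop)
So 221/32 = [6; 1, 9, 1, 2].

[6; 1, 9, 1, 2]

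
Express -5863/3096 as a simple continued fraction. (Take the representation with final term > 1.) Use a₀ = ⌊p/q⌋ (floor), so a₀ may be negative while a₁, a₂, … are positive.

-5863 = -2·3096 + 329
3096 = 9·329 + 135
329 = 2·135 + 59
135 = 2·59 + 17
59 = 3·17 + 8
17 = 2·8 + 1
8 = 8·1 + 0  (stop)
So -5863/3096 = [-2; 9, 2, 2, 3, 2, 8].

[-2; 9, 2, 2, 3, 2, 8]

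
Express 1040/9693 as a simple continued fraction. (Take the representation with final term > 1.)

1040 = 0×9693 + 1040
9693 = 9×1040 + 333
1040 = 3×333 + 41
333 = 8×41 + 5
41 = 8×5 + 1
5 = 5×1 + 0  (stop)
So 1040/9693 = [0; 9, 3, 8, 8, 5].

[0; 9, 3, 8, 8, 5]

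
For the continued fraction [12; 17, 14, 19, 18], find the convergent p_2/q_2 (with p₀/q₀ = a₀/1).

Using pₖ = aₖpₖ₋₁ + pₖ₋₂, qₖ = aₖqₖ₋₁ + qₖ₋₂ (with p₋₁=1, p₋₂=0, q₋₁=0, q₋₂=1):
  k=0: a=12, p=12, q=1
  k=1: a=17, p=205, q=17
  k=2: a=14, p=2882, q=239

2882/239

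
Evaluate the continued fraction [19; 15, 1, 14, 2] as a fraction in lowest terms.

9417/494

Using pₖ = aₖpₖ₋₁ + pₖ₋₂ and qₖ = aₖqₖ₋₁ + qₖ₋₂:
  k=0: a=19, p=19, q=1
  k=1: a=15, p=286, q=15
  k=2: a=1, p=305, q=16
  k=3: a=14, p=4556, q=239
  k=4: a=2, p=9417, q=494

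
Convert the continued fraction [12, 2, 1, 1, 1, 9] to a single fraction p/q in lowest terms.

Fold from the inside: start with 9/1.
  1 + 1/9 = 10/9
  1 + 9/10 = 19/10
  1 + 10/19 = 29/19
  2 + 19/29 = 77/29
  12 + 29/77 = 953/77

953/77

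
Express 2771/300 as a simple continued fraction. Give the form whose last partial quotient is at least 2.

2771 = 9·300 + 71
300 = 4·71 + 16
71 = 4·16 + 7
16 = 2·7 + 2
7 = 3·2 + 1
2 = 2·1 + 0  (stop)
So 2771/300 = [9; 4, 4, 2, 3, 2].

[9; 4, 4, 2, 3, 2]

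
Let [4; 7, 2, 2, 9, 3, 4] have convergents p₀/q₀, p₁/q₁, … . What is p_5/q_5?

Using pₖ = aₖpₖ₋₁ + pₖ₋₂, qₖ = aₖqₖ₋₁ + qₖ₋₂ (with p₋₁=1, p₋₂=0, q₋₁=0, q₋₂=1):
  k=0: a=4, p=4, q=1
  k=1: a=7, p=29, q=7
  k=2: a=2, p=62, q=15
  k=3: a=2, p=153, q=37
  k=4: a=9, p=1439, q=348
  k=5: a=3, p=4470, q=1081

4470/1081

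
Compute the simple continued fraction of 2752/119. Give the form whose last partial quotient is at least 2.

[23; 7, 1, 14]

2752 = 23·119 + 15
119 = 7·15 + 14
15 = 1·14 + 1
14 = 14·1 + 0  (stop)
So 2752/119 = [23; 7, 1, 14].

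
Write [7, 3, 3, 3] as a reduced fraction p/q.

Fold from the inside: start with 3/1.
  3 + 1/3 = 10/3
  3 + 3/10 = 33/10
  7 + 10/33 = 241/33

241/33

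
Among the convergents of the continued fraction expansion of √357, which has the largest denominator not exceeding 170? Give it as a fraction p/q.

√357 = [18; 1, 8, 2, 8, 1, 36, …] (period length 6).
Convergents:
  p_0/q_0 = 18/1
  p_1/q_1 = 19/1
  p_2/q_2 = 170/9
  p_3/q_3 = 359/19
  p_4/q_4 = 3042/161
  p_5/q_5 = 3401/180
q_4 = 161 ≤ 170 < 180 = q_5, so the answer is 3042/161.

3042/161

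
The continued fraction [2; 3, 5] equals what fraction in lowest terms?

37/16

Fold from the inside: start with 5/1.
  3 + 1/5 = 16/5
  2 + 5/16 = 37/16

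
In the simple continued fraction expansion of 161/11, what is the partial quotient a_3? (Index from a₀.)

1

161 = 14·11 + 7   →  a_0 = 14
11 = 1·7 + 4   →  a_1 = 1
7 = 1·4 + 3   →  a_2 = 1
4 = 1·3 + 1   →  a_3 = 1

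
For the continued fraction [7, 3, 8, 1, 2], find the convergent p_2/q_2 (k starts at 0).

183/25

Using pₖ = aₖpₖ₋₁ + pₖ₋₂, qₖ = aₖqₖ₋₁ + qₖ₋₂ (with p₋₁=1, p₋₂=0, q₋₁=0, q₋₂=1):
  k=0: a=7, p=7, q=1
  k=1: a=3, p=22, q=3
  k=2: a=8, p=183, q=25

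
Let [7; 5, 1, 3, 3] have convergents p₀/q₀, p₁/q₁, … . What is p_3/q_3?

Using pₖ = aₖpₖ₋₁ + pₖ₋₂, qₖ = aₖqₖ₋₁ + qₖ₋₂ (with p₋₁=1, p₋₂=0, q₋₁=0, q₋₂=1):
  k=0: a=7, p=7, q=1
  k=1: a=5, p=36, q=5
  k=2: a=1, p=43, q=6
  k=3: a=3, p=165, q=23

165/23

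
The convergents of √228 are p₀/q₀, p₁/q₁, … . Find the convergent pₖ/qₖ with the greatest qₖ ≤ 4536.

45601/3020

√228 = [15; 10, 30, …] (period length 2).
Convergents:
  p_0/q_0 = 15/1
  p_1/q_1 = 151/10
  p_2/q_2 = 4545/301
  p_3/q_3 = 45601/3020
  p_4/q_4 = 1372575/90901
q_3 = 3020 ≤ 4536 < 90901 = q_4, so the answer is 45601/3020.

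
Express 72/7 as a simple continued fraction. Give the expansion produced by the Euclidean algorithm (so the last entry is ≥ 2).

72 = 10·7 + 2
7 = 3·2 + 1
2 = 2·1 + 0  (stop)
So 72/7 = [10; 3, 2].

[10; 3, 2]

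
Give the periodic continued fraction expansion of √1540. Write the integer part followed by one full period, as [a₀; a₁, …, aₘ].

a₀ = ⌊√1540⌋ = 39.
With m₀=0, d₀=1 and mₖ₊₁ = dₖaₖ − mₖ, dₖ₊₁ = (n − mₖ₊₁²)/dₖ, aₖ₊₁ = ⌊(a₀+mₖ₊₁)/dₖ₊₁⌋:
  k=1: m=39, d=19, a=4
  k=2: m=37, d=9, a=8
  k=3: m=35, d=35, a=2
  k=4: m=35, d=9, a=8
  k=5: m=37, d=19, a=4
  k=6: m=39, d=1, a=78
d=1 and a=2a₀=78 at k=6, so the next step gives (m, d) = (39, 19) again — its k=1 value — and the period has length 6.

[39; 4, 8, 2, 8, 4, 78]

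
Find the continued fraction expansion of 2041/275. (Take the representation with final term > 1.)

2041 = 7·275 + 116
275 = 2·116 + 43
116 = 2·43 + 30
43 = 1·30 + 13
30 = 2·13 + 4
13 = 3·4 + 1
4 = 4·1 + 0  (stop)
So 2041/275 = [7; 2, 2, 1, 2, 3, 4].

[7; 2, 2, 1, 2, 3, 4]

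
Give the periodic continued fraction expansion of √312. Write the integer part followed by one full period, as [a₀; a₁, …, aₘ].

a₀ = ⌊√312⌋ = 17.
With m₀=0, d₀=1 and mₖ₊₁ = dₖaₖ − mₖ, dₖ₊₁ = (n − mₖ₊₁²)/dₖ, aₖ₊₁ = ⌊(a₀+mₖ₊₁)/dₖ₊₁⌋:
  k=1: m=17, d=23, a=1
  k=2: m=6, d=12, a=1
  k=3: m=6, d=23, a=1
  k=4: m=17, d=1, a=34
d=1 and a=2a₀=34 at k=4, so the next step gives (m, d) = (17, 23) again — its k=1 value — and the period has length 4.

[17; 1, 1, 1, 34]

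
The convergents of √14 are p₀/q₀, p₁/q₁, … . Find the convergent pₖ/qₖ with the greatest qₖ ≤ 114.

333/89

√14 = [3; 1, 2, 1, 6, …] (period length 4).
Convergents:
  p_0/q_0 = 3/1
  p_1/q_1 = 4/1
  p_2/q_2 = 11/3
  p_3/q_3 = 15/4
  p_4/q_4 = 101/27
  p_5/q_5 = 116/31
  p_6/q_6 = 333/89
  p_7/q_7 = 449/120
q_6 = 89 ≤ 114 < 120 = q_7, so the answer is 333/89.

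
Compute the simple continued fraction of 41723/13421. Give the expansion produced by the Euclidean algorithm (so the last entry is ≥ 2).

[3; 9, 5, 5, 9, 6]

41723 = 3·13421 + 1460
13421 = 9·1460 + 281
1460 = 5·281 + 55
281 = 5·55 + 6
55 = 9·6 + 1
6 = 6·1 + 0  (stop)
So 41723/13421 = [3; 9, 5, 5, 9, 6].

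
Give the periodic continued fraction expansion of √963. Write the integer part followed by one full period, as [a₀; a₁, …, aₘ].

a₀ = ⌊√963⌋ = 31.
With m₀=0, d₀=1 and mₖ₊₁ = dₖaₖ − mₖ, dₖ₊₁ = (n − mₖ₊₁²)/dₖ, aₖ₊₁ = ⌊(a₀+mₖ₊₁)/dₖ₊₁⌋:
  k=1: m=31, d=2, a=31
  k=2: m=31, d=1, a=62
d=1 and a=2a₀=62 at k=2, so the next step gives (m, d) = (31, 2) again — its k=1 value — and the period has length 2.

[31; 31, 62]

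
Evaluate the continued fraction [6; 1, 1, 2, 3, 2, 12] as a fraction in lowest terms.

Fold from the inside: start with 12/1.
  2 + 1/12 = 25/12
  3 + 12/25 = 87/25
  2 + 25/87 = 199/87
  1 + 87/199 = 286/199
  1 + 199/286 = 485/286
  6 + 286/485 = 3196/485

3196/485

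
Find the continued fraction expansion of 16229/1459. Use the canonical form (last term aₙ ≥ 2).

16229 = 11×1459 + 180
1459 = 8×180 + 19
180 = 9×19 + 9
19 = 2×9 + 1
9 = 9×1 + 0  (stop)
So 16229/1459 = [11; 8, 9, 2, 9].

[11; 8, 9, 2, 9]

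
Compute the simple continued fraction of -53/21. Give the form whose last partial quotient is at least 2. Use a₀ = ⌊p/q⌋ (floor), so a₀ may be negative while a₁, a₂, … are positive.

-53 = -3*21 + 10
21 = 2*10 + 1
10 = 10*1 + 0  (stop)
So -53/21 = [-3; 2, 10].

[-3; 2, 10]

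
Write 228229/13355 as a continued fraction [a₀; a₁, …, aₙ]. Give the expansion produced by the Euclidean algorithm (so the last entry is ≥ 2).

228229 = 17·13355 + 1194
13355 = 11·1194 + 221
1194 = 5·221 + 89
221 = 2·89 + 43
89 = 2·43 + 3
43 = 14·3 + 1
3 = 3·1 + 0  (stop)
So 228229/13355 = [17; 11, 5, 2, 2, 14, 3].

[17; 11, 5, 2, 2, 14, 3]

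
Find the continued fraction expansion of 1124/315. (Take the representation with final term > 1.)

1124 = 3×315 + 179
315 = 1×179 + 136
179 = 1×136 + 43
136 = 3×43 + 7
43 = 6×7 + 1
7 = 7×1 + 0  (stop)
So 1124/315 = [3; 1, 1, 3, 6, 7].

[3; 1, 1, 3, 6, 7]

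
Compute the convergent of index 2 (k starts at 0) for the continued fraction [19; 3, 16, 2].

947/49

Using pₖ = aₖpₖ₋₁ + pₖ₋₂, qₖ = aₖqₖ₋₁ + qₖ₋₂ (with p₋₁=1, p₋₂=0, q₋₁=0, q₋₂=1):
  k=0: a=19, p=19, q=1
  k=1: a=3, p=58, q=3
  k=2: a=16, p=947, q=49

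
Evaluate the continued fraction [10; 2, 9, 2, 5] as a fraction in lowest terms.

2294/219

Using pₖ = aₖpₖ₋₁ + pₖ₋₂ and qₖ = aₖqₖ₋₁ + qₖ₋₂:
  k=0: a=10, p=10, q=1
  k=1: a=2, p=21, q=2
  k=2: a=9, p=199, q=19
  k=3: a=2, p=419, q=40
  k=4: a=5, p=2294, q=219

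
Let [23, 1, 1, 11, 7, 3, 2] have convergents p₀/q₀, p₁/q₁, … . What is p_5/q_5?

Using pₖ = aₖpₖ₋₁ + pₖ₋₂, qₖ = aₖqₖ₋₁ + qₖ₋₂ (with p₋₁=1, p₋₂=0, q₋₁=0, q₋₂=1):
  k=0: a=23, p=23, q=1
  k=1: a=1, p=24, q=1
  k=2: a=1, p=47, q=2
  k=3: a=11, p=541, q=23
  k=4: a=7, p=3834, q=163
  k=5: a=3, p=12043, q=512

12043/512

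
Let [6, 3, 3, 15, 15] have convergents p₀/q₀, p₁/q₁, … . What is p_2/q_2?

Using pₖ = aₖpₖ₋₁ + pₖ₋₂, qₖ = aₖqₖ₋₁ + qₖ₋₂ (with p₋₁=1, p₋₂=0, q₋₁=0, q₋₂=1):
  k=0: a=6, p=6, q=1
  k=1: a=3, p=19, q=3
  k=2: a=3, p=63, q=10

63/10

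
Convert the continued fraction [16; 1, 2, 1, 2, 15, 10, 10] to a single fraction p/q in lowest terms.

Using pₖ = aₖpₖ₋₁ + pₖ₋₂ and qₖ = aₖqₖ₋₁ + qₖ₋₂:
  k=0: a=16, p=16, q=1
  k=1: a=1, p=17, q=1
  k=2: a=2, p=50, q=3
  k=3: a=1, p=67, q=4
  k=4: a=2, p=184, q=11
  k=5: a=15, p=2827, q=169
  k=6: a=10, p=28454, q=1701
  k=7: a=10, p=287367, q=17179

287367/17179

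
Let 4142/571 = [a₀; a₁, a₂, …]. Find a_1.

4142 = 7·571 + 145   →  a_0 = 7
571 = 3·145 + 136   →  a_1 = 3

3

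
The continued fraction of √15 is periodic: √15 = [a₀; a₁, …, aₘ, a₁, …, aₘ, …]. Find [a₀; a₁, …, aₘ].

a₀ = ⌊√15⌋ = 3.
With m₀=0, d₀=1 and mₖ₊₁ = dₖaₖ − mₖ, dₖ₊₁ = (n − mₖ₊₁²)/dₖ, aₖ₊₁ = ⌊(a₀+mₖ₊₁)/dₖ₊₁⌋:
  k=1: m=3, d=6, a=1
  k=2: m=3, d=1, a=6
d=1 and a=2a₀=6 at k=2, so the next step gives (m, d) = (3, 6) again — its k=1 value — and the period has length 2.

[3; 1, 6]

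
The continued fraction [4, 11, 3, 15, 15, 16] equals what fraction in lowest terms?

Fold from the inside: start with 16/1.
  15 + 1/16 = 241/16
  15 + 16/241 = 3631/241
  3 + 241/3631 = 11134/3631
  11 + 3631/11134 = 126105/11134
  4 + 11134/126105 = 515554/126105

515554/126105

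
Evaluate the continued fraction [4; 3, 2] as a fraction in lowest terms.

30/7

Using pₖ = aₖpₖ₋₁ + pₖ₋₂ and qₖ = aₖqₖ₋₁ + qₖ₋₂:
  k=0: a=4, p=4, q=1
  k=1: a=3, p=13, q=3
  k=2: a=2, p=30, q=7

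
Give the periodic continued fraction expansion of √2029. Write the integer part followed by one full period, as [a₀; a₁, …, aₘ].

a₀ = ⌊√2029⌋ = 45.
With m₀=0, d₀=1 and mₖ₊₁ = dₖaₖ − mₖ, dₖ₊₁ = (n − mₖ₊₁²)/dₖ, aₖ₊₁ = ⌊(a₀+mₖ₊₁)/dₖ₊₁⌋:
  k=1: m=45, d=4, a=22
  k=2: m=43, d=45, a=1
  k=3: m=2, d=45, a=1
  k=4: m=43, d=4, a=22
  k=5: m=45, d=1, a=90
d=1 and a=2a₀=90 at k=5, so the next step gives (m, d) = (45, 4) again — its k=1 value — and the period has length 5.

[45; 22, 1, 1, 22, 90]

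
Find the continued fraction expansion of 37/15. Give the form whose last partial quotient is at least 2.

37 = 2*15 + 7
15 = 2*7 + 1
7 = 7*1 + 0  (stop)
So 37/15 = [2; 2, 7].

[2; 2, 7]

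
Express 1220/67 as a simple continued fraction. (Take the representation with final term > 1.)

[18; 4, 1, 3, 1, 2]

1220 = 18*67 + 14
67 = 4*14 + 11
14 = 1*11 + 3
11 = 3*3 + 2
3 = 1*2 + 1
2 = 2*1 + 0  (stop)
So 1220/67 = [18; 4, 1, 3, 1, 2].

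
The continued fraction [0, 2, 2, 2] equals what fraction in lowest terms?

5/12

Using pₖ = aₖpₖ₋₁ + pₖ₋₂ and qₖ = aₖqₖ₋₁ + qₖ₋₂:
  k=0: a=0, p=0, q=1
  k=1: a=2, p=1, q=2
  k=2: a=2, p=2, q=5
  k=3: a=2, p=5, q=12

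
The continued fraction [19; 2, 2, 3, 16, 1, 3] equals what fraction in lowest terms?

22498/1159

Fold from the inside: start with 3/1.
  1 + 1/3 = 4/3
  16 + 3/4 = 67/4
  3 + 4/67 = 205/67
  2 + 67/205 = 477/205
  2 + 205/477 = 1159/477
  19 + 477/1159 = 22498/1159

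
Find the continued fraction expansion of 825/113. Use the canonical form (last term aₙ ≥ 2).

[7; 3, 3, 11]

825 = 7×113 + 34
113 = 3×34 + 11
34 = 3×11 + 1
11 = 11×1 + 0  (stop)
So 825/113 = [7; 3, 3, 11].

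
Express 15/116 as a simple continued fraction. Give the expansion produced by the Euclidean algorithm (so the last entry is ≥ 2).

[0; 7, 1, 2, 1, 3]

15 = 0×116 + 15
116 = 7×15 + 11
15 = 1×11 + 4
11 = 2×4 + 3
4 = 1×3 + 1
3 = 3×1 + 0  (stop)
So 15/116 = [0; 7, 1, 2, 1, 3].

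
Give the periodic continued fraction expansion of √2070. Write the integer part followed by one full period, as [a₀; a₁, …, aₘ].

[45; 2, 90]

a₀ = ⌊√2070⌋ = 45.
With m₀=0, d₀=1 and mₖ₊₁ = dₖaₖ − mₖ, dₖ₊₁ = (n − mₖ₊₁²)/dₖ, aₖ₊₁ = ⌊(a₀+mₖ₊₁)/dₖ₊₁⌋:
  k=1: m=45, d=45, a=2
  k=2: m=45, d=1, a=90
d=1 and a=2a₀=90 at k=2, so the next step gives (m, d) = (45, 45) again — its k=1 value — and the period has length 2.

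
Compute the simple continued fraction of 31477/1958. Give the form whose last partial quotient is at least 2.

[16; 13, 7, 10, 2]

31477 = 16·1958 + 149
1958 = 13·149 + 21
149 = 7·21 + 2
21 = 10·2 + 1
2 = 2·1 + 0  (stop)
So 31477/1958 = [16; 13, 7, 10, 2].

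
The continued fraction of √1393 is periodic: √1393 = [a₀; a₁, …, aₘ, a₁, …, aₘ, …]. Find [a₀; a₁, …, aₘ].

a₀ = ⌊√1393⌋ = 37.
With m₀=0, d₀=1 and mₖ₊₁ = dₖaₖ − mₖ, dₖ₊₁ = (n − mₖ₊₁²)/dₖ, aₖ₊₁ = ⌊(a₀+mₖ₊₁)/dₖ₊₁⌋:
  k=1: m=37, d=24, a=3
  k=2: m=35, d=7, a=10
  k=3: m=35, d=24, a=3
  k=4: m=37, d=1, a=74
d=1 and a=2a₀=74 at k=4, so the next step gives (m, d) = (37, 24) again — its k=1 value — and the period has length 4.

[37; 3, 10, 3, 74]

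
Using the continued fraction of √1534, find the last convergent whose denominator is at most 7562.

√1534 = [39; 6, 78, …] (period length 2).
Convergents:
  p_0/q_0 = 39/1
  p_1/q_1 = 235/6
  p_2/q_2 = 18369/469
  p_3/q_3 = 110449/2820
  p_4/q_4 = 8633391/220429
q_3 = 2820 ≤ 7562 < 220429 = q_4, so the answer is 110449/2820.

110449/2820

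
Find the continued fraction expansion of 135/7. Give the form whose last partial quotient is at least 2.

[19; 3, 2]

135 = 19·7 + 2
7 = 3·2 + 1
2 = 2·1 + 0  (stop)
So 135/7 = [19; 3, 2].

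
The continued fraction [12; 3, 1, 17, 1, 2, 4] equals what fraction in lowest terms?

11751/959

Using pₖ = aₖpₖ₋₁ + pₖ₋₂ and qₖ = aₖqₖ₋₁ + qₖ₋₂:
  k=0: a=12, p=12, q=1
  k=1: a=3, p=37, q=3
  k=2: a=1, p=49, q=4
  k=3: a=17, p=870, q=71
  k=4: a=1, p=919, q=75
  k=5: a=2, p=2708, q=221
  k=6: a=4, p=11751, q=959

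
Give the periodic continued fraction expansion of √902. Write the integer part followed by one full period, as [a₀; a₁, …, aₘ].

a₀ = ⌊√902⌋ = 30.
With m₀=0, d₀=1 and mₖ₊₁ = dₖaₖ − mₖ, dₖ₊₁ = (n − mₖ₊₁²)/dₖ, aₖ₊₁ = ⌊(a₀+mₖ₊₁)/dₖ₊₁⌋:
  k=1: m=30, d=2, a=30
  k=2: m=30, d=1, a=60
d=1 and a=2a₀=60 at k=2, so the next step gives (m, d) = (30, 2) again — its k=1 value — and the period has length 2.

[30; 30, 60]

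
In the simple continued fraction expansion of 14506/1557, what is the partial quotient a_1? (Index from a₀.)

14506 = 9·1557 + 493   →  a_0 = 9
1557 = 3·493 + 78   →  a_1 = 3

3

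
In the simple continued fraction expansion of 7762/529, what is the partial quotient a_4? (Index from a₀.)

3

7762 = 14·529 + 356   →  a_0 = 14
529 = 1·356 + 173   →  a_1 = 1
356 = 2·173 + 10   →  a_2 = 2
173 = 17·10 + 3   →  a_3 = 17
10 = 3·3 + 1   →  a_4 = 3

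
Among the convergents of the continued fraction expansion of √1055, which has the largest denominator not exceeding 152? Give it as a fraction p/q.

1689/52

√1055 = [32; 2, 12, 2, 64, …] (period length 4).
Convergents:
  p_0/q_0 = 32/1
  p_1/q_1 = 65/2
  p_2/q_2 = 812/25
  p_3/q_3 = 1689/52
  p_4/q_4 = 108908/3353
q_3 = 52 ≤ 152 < 3353 = q_4, so the answer is 1689/52.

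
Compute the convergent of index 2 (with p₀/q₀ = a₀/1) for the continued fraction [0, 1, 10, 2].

Using pₖ = aₖpₖ₋₁ + pₖ₋₂, qₖ = aₖqₖ₋₁ + qₖ₋₂ (with p₋₁=1, p₋₂=0, q₋₁=0, q₋₂=1):
  k=0: a=0, p=0, q=1
  k=1: a=1, p=1, q=1
  k=2: a=10, p=10, q=11

10/11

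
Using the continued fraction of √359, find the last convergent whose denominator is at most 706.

√359 = [18; 1, 17, 1, 36, …] (period length 4).
Convergents:
  p_0/q_0 = 18/1
  p_1/q_1 = 19/1
  p_2/q_2 = 341/18
  p_3/q_3 = 360/19
  p_4/q_4 = 13301/702
  p_5/q_5 = 13661/721
q_4 = 702 ≤ 706 < 721 = q_5, so the answer is 13301/702.

13301/702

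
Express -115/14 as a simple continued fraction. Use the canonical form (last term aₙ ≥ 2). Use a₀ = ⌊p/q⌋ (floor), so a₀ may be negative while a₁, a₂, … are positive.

[-9; 1, 3, 1, 2]

-115 = -9·14 + 11
14 = 1·11 + 3
11 = 3·3 + 2
3 = 1·2 + 1
2 = 2·1 + 0  (stop)
So -115/14 = [-9; 1, 3, 1, 2].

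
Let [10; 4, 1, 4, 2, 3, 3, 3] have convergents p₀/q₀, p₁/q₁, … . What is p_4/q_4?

Using pₖ = aₖpₖ₋₁ + pₖ₋₂, qₖ = aₖqₖ₋₁ + qₖ₋₂ (with p₋₁=1, p₋₂=0, q₋₁=0, q₋₂=1):
  k=0: a=10, p=10, q=1
  k=1: a=4, p=41, q=4
  k=2: a=1, p=51, q=5
  k=3: a=4, p=245, q=24
  k=4: a=2, p=541, q=53

541/53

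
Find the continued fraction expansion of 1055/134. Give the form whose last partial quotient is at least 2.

1055 = 7·134 + 117
134 = 1·117 + 17
117 = 6·17 + 15
17 = 1·15 + 2
15 = 7·2 + 1
2 = 2·1 + 0  (stop)
So 1055/134 = [7; 1, 6, 1, 7, 2].

[7; 1, 6, 1, 7, 2]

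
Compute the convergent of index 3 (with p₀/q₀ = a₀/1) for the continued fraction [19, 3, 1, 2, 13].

212/11

Using pₖ = aₖpₖ₋₁ + pₖ₋₂, qₖ = aₖqₖ₋₁ + qₖ₋₂ (with p₋₁=1, p₋₂=0, q₋₁=0, q₋₂=1):
  k=0: a=19, p=19, q=1
  k=1: a=3, p=58, q=3
  k=2: a=1, p=77, q=4
  k=3: a=2, p=212, q=11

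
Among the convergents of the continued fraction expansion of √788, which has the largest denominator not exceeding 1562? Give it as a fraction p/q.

22036/785

√788 = [28; 14, 56, …] (period length 2).
Convergents:
  p_0/q_0 = 28/1
  p_1/q_1 = 393/14
  p_2/q_2 = 22036/785
  p_3/q_3 = 308897/11004
q_2 = 785 ≤ 1562 < 11004 = q_3, so the answer is 22036/785.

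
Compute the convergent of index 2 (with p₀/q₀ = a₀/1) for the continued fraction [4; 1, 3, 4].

19/4

Using pₖ = aₖpₖ₋₁ + pₖ₋₂, qₖ = aₖqₖ₋₁ + qₖ₋₂ (with p₋₁=1, p₋₂=0, q₋₁=0, q₋₂=1):
  k=0: a=4, p=4, q=1
  k=1: a=1, p=5, q=1
  k=2: a=3, p=19, q=4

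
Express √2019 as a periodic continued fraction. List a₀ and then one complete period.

a₀ = ⌊√2019⌋ = 44.
With m₀=0, d₀=1 and mₖ₊₁ = dₖaₖ − mₖ, dₖ₊₁ = (n − mₖ₊₁²)/dₖ, aₖ₊₁ = ⌊(a₀+mₖ₊₁)/dₖ₊₁⌋:
  k=1: m=44, d=83, a=1
  k=2: m=39, d=6, a=13
  k=3: m=39, d=83, a=1
  k=4: m=44, d=1, a=88
d=1 and a=2a₀=88 at k=4, so the next step gives (m, d) = (44, 83) again — its k=1 value — and the period has length 4.

[44; 1, 13, 1, 88]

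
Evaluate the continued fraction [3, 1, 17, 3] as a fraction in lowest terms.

217/55

Using pₖ = aₖpₖ₋₁ + pₖ₋₂ and qₖ = aₖqₖ₋₁ + qₖ₋₂:
  k=0: a=3, p=3, q=1
  k=1: a=1, p=4, q=1
  k=2: a=17, p=71, q=18
  k=3: a=3, p=217, q=55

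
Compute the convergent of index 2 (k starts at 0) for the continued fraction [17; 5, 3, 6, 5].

275/16

Using pₖ = aₖpₖ₋₁ + pₖ₋₂, qₖ = aₖqₖ₋₁ + qₖ₋₂ (with p₋₁=1, p₋₂=0, q₋₁=0, q₋₂=1):
  k=0: a=17, p=17, q=1
  k=1: a=5, p=86, q=5
  k=2: a=3, p=275, q=16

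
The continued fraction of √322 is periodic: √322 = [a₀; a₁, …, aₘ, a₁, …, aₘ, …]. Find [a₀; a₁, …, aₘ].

[17; 1, 16, 1, 34]

a₀ = ⌊√322⌋ = 17.
With m₀=0, d₀=1 and mₖ₊₁ = dₖaₖ − mₖ, dₖ₊₁ = (n − mₖ₊₁²)/dₖ, aₖ₊₁ = ⌊(a₀+mₖ₊₁)/dₖ₊₁⌋:
  k=1: m=17, d=33, a=1
  k=2: m=16, d=2, a=16
  k=3: m=16, d=33, a=1
  k=4: m=17, d=1, a=34
d=1 and a=2a₀=34 at k=4, so the next step gives (m, d) = (17, 33) again — its k=1 value — and the period has length 4.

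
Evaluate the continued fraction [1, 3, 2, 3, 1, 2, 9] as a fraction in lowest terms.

Fold from the inside: start with 9/1.
  2 + 1/9 = 19/9
  1 + 9/19 = 28/19
  3 + 19/28 = 103/28
  2 + 28/103 = 234/103
  3 + 103/234 = 805/234
  1 + 234/805 = 1039/805

1039/805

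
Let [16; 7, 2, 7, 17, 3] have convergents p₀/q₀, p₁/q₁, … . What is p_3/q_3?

Using pₖ = aₖpₖ₋₁ + pₖ₋₂, qₖ = aₖqₖ₋₁ + qₖ₋₂ (with p₋₁=1, p₋₂=0, q₋₁=0, q₋₂=1):
  k=0: a=16, p=16, q=1
  k=1: a=7, p=113, q=7
  k=2: a=2, p=242, q=15
  k=3: a=7, p=1807, q=112

1807/112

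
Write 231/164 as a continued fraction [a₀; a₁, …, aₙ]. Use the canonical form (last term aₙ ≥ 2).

231 = 1·164 + 67
164 = 2·67 + 30
67 = 2·30 + 7
30 = 4·7 + 2
7 = 3·2 + 1
2 = 2·1 + 0  (stop)
So 231/164 = [1; 2, 2, 4, 3, 2].

[1; 2, 2, 4, 3, 2]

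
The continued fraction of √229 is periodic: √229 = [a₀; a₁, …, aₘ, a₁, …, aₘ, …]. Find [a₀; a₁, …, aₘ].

a₀ = ⌊√229⌋ = 15.
With m₀=0, d₀=1 and mₖ₊₁ = dₖaₖ − mₖ, dₖ₊₁ = (n − mₖ₊₁²)/dₖ, aₖ₊₁ = ⌊(a₀+mₖ₊₁)/dₖ₊₁⌋:
  k=1: m=15, d=4, a=7
  k=2: m=13, d=15, a=1
  k=3: m=2, d=15, a=1
  k=4: m=13, d=4, a=7
  k=5: m=15, d=1, a=30
d=1 and a=2a₀=30 at k=5, so the next step gives (m, d) = (15, 4) again — its k=1 value — and the period has length 5.

[15; 7, 1, 1, 7, 30]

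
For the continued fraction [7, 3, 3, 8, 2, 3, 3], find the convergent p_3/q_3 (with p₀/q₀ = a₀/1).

606/83

Using pₖ = aₖpₖ₋₁ + pₖ₋₂, qₖ = aₖqₖ₋₁ + qₖ₋₂ (with p₋₁=1, p₋₂=0, q₋₁=0, q₋₂=1):
  k=0: a=7, p=7, q=1
  k=1: a=3, p=22, q=3
  k=2: a=3, p=73, q=10
  k=3: a=8, p=606, q=83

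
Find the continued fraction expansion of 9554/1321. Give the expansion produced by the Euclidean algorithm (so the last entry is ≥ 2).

[7; 4, 3, 3, 3, 9]

9554 = 7*1321 + 307
1321 = 4*307 + 93
307 = 3*93 + 28
93 = 3*28 + 9
28 = 3*9 + 1
9 = 9*1 + 0  (stop)
So 9554/1321 = [7; 4, 3, 3, 3, 9].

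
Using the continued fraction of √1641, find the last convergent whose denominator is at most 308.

√1641 = [40; 1, 1, 26, 1, 1, 80, …] (period length 6).
Convergents:
  p_0/q_0 = 40/1
  p_1/q_1 = 41/1
  p_2/q_2 = 81/2
  p_3/q_3 = 2147/53
  p_4/q_4 = 2228/55
  p_5/q_5 = 4375/108
  p_6/q_6 = 352228/8695
q_5 = 108 ≤ 308 < 8695 = q_6, so the answer is 4375/108.

4375/108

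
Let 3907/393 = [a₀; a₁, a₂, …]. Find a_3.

11

3907 = 9·393 + 370   →  a_0 = 9
393 = 1·370 + 23   →  a_1 = 1
370 = 16·23 + 2   →  a_2 = 16
23 = 11·2 + 1   →  a_3 = 11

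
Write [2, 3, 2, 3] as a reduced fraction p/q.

55/24

Fold from the inside: start with 3/1.
  2 + 1/3 = 7/3
  3 + 3/7 = 24/7
  2 + 7/24 = 55/24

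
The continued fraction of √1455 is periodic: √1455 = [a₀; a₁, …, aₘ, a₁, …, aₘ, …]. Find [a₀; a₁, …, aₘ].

a₀ = ⌊√1455⌋ = 38.
With m₀=0, d₀=1 and mₖ₊₁ = dₖaₖ − mₖ, dₖ₊₁ = (n − mₖ₊₁²)/dₖ, aₖ₊₁ = ⌊(a₀+mₖ₊₁)/dₖ₊₁⌋:
  k=1: m=38, d=11, a=6
  k=2: m=28, d=61, a=1
  k=3: m=33, d=6, a=11
  k=4: m=33, d=61, a=1
  k=5: m=28, d=11, a=6
  k=6: m=38, d=1, a=76
d=1 and a=2a₀=76 at k=6, so the next step gives (m, d) = (38, 11) again — its k=1 value — and the period has length 6.

[38; 6, 1, 11, 1, 6, 76]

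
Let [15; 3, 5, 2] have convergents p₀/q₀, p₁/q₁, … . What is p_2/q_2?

245/16

Using pₖ = aₖpₖ₋₁ + pₖ₋₂, qₖ = aₖqₖ₋₁ + qₖ₋₂ (with p₋₁=1, p₋₂=0, q₋₁=0, q₋₂=1):
  k=0: a=15, p=15, q=1
  k=1: a=3, p=46, q=3
  k=2: a=5, p=245, q=16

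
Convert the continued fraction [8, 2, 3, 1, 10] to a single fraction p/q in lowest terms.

819/97

Fold from the inside: start with 10/1.
  1 + 1/10 = 11/10
  3 + 10/11 = 43/11
  2 + 11/43 = 97/43
  8 + 43/97 = 819/97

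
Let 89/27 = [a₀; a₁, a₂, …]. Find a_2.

2

89 = 3·27 + 8   →  a_0 = 3
27 = 3·8 + 3   →  a_1 = 3
8 = 2·3 + 2   →  a_2 = 2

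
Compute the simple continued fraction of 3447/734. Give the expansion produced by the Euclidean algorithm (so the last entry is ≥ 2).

3447 = 4·734 + 511
734 = 1·511 + 223
511 = 2·223 + 65
223 = 3·65 + 28
65 = 2·28 + 9
28 = 3·9 + 1
9 = 9·1 + 0  (stop)
So 3447/734 = [4; 1, 2, 3, 2, 3, 9].

[4; 1, 2, 3, 2, 3, 9]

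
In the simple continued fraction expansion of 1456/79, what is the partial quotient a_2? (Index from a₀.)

1456 = 18·79 + 34   →  a_0 = 18
79 = 2·34 + 11   →  a_1 = 2
34 = 3·11 + 1   →  a_2 = 3

3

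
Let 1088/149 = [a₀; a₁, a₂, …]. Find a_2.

3

1088 = 7·149 + 45   →  a_0 = 7
149 = 3·45 + 14   →  a_1 = 3
45 = 3·14 + 3   →  a_2 = 3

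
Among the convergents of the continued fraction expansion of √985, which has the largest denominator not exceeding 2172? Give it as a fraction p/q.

51314/1635

√985 = [31; 2, 1, 1, 2, 62, …] (period length 5).
Convergents:
  p_0/q_0 = 31/1
  p_1/q_1 = 63/2
  p_2/q_2 = 94/3
  p_3/q_3 = 157/5
  p_4/q_4 = 408/13
  p_5/q_5 = 25453/811
  p_6/q_6 = 51314/1635
  p_7/q_7 = 76767/2446
q_6 = 1635 ≤ 2172 < 2446 = q_7, so the answer is 51314/1635.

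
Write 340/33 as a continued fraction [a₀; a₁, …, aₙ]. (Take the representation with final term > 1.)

[10; 3, 3, 3]

340 = 10·33 + 10
33 = 3·10 + 3
10 = 3·3 + 1
3 = 3·1 + 0  (stop)
So 340/33 = [10; 3, 3, 3].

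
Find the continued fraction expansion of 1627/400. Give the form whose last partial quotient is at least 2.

[4; 14, 1, 4, 2, 2]

1627 = 4×400 + 27
400 = 14×27 + 22
27 = 1×22 + 5
22 = 4×5 + 2
5 = 2×2 + 1
2 = 2×1 + 0  (stop)
So 1627/400 = [4; 14, 1, 4, 2, 2].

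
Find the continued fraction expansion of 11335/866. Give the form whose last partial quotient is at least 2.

11335 = 13×866 + 77
866 = 11×77 + 19
77 = 4×19 + 1
19 = 19×1 + 0  (stop)
So 11335/866 = [13; 11, 4, 19].

[13; 11, 4, 19]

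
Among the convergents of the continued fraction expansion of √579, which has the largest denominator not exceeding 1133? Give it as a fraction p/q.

18504/769

√579 = [24; 16, 48, …] (period length 2).
Convergents:
  p_0/q_0 = 24/1
  p_1/q_1 = 385/16
  p_2/q_2 = 18504/769
  p_3/q_3 = 296449/12320
q_2 = 769 ≤ 1133 < 12320 = q_3, so the answer is 18504/769.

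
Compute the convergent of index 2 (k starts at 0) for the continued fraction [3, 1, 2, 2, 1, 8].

Using pₖ = aₖpₖ₋₁ + pₖ₋₂, qₖ = aₖqₖ₋₁ + qₖ₋₂ (with p₋₁=1, p₋₂=0, q₋₁=0, q₋₂=1):
  k=0: a=3, p=3, q=1
  k=1: a=1, p=4, q=1
  k=2: a=2, p=11, q=3

11/3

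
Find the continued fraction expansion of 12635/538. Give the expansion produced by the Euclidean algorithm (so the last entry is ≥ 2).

[23; 2, 16, 3, 5]

12635 = 23·538 + 261
538 = 2·261 + 16
261 = 16·16 + 5
16 = 3·5 + 1
5 = 5·1 + 0  (stop)
So 12635/538 = [23; 2, 16, 3, 5].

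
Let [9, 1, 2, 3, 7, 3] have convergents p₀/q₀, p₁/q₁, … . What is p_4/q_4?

708/73

Using pₖ = aₖpₖ₋₁ + pₖ₋₂, qₖ = aₖqₖ₋₁ + qₖ₋₂ (with p₋₁=1, p₋₂=0, q₋₁=0, q₋₂=1):
  k=0: a=9, p=9, q=1
  k=1: a=1, p=10, q=1
  k=2: a=2, p=29, q=3
  k=3: a=3, p=97, q=10
  k=4: a=7, p=708, q=73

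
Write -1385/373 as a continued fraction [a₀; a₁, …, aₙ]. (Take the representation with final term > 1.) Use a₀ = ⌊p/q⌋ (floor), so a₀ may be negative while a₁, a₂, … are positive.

-1385 = -4×373 + 107
373 = 3×107 + 52
107 = 2×52 + 3
52 = 17×3 + 1
3 = 3×1 + 0  (stop)
So -1385/373 = [-4; 3, 2, 17, 3].

[-4; 3, 2, 17, 3]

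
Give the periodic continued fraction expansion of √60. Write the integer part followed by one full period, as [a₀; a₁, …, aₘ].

a₀ = ⌊√60⌋ = 7.
With m₀=0, d₀=1 and mₖ₊₁ = dₖaₖ − mₖ, dₖ₊₁ = (n − mₖ₊₁²)/dₖ, aₖ₊₁ = ⌊(a₀+mₖ₊₁)/dₖ₊₁⌋:
  k=1: m=7, d=11, a=1
  k=2: m=4, d=4, a=2
  k=3: m=4, d=11, a=1
  k=4: m=7, d=1, a=14
d=1 and a=2a₀=14 at k=4, so the next step gives (m, d) = (7, 11) again — its k=1 value — and the period has length 4.

[7; 1, 2, 1, 14]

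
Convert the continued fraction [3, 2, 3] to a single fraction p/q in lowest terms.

24/7

Using pₖ = aₖpₖ₋₁ + pₖ₋₂ and qₖ = aₖqₖ₋₁ + qₖ₋₂:
  k=0: a=3, p=3, q=1
  k=1: a=2, p=7, q=2
  k=2: a=3, p=24, q=7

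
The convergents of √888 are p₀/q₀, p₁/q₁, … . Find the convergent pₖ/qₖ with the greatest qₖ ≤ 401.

√888 = [29; 1, 3, 1, 58, …] (period length 4).
Convergents:
  p_0/q_0 = 29/1
  p_1/q_1 = 30/1
  p_2/q_2 = 119/4
  p_3/q_3 = 149/5
  p_4/q_4 = 8761/294
  p_5/q_5 = 8910/299
  p_6/q_6 = 35491/1191
q_5 = 299 ≤ 401 < 1191 = q_6, so the answer is 8910/299.

8910/299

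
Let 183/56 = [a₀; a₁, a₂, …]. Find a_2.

183 = 3·56 + 15   →  a_0 = 3
56 = 3·15 + 11   →  a_1 = 3
15 = 1·11 + 4   →  a_2 = 1

1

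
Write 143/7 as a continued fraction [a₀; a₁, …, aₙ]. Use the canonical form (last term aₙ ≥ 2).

[20; 2, 3]

143 = 20·7 + 3
7 = 2·3 + 1
3 = 3·1 + 0  (stop)
So 143/7 = [20; 2, 3].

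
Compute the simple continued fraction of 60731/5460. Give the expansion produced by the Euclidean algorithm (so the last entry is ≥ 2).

60731 = 11·5460 + 671
5460 = 8·671 + 92
671 = 7·92 + 27
92 = 3·27 + 11
27 = 2·11 + 5
11 = 2·5 + 1
5 = 5·1 + 0  (stop)
So 60731/5460 = [11; 8, 7, 3, 2, 2, 5].

[11; 8, 7, 3, 2, 2, 5]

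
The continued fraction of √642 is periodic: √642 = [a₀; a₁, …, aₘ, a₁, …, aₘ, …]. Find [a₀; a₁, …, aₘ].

[25; 2, 1, 24, 1, 2, 50]

a₀ = ⌊√642⌋ = 25.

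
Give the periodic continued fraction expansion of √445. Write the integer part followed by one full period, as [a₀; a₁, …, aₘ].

a₀ = ⌊√445⌋ = 21.

[21; 10, 1, 1, 10, 42]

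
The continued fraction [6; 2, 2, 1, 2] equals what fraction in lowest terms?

Fold from the inside: start with 2/1.
  1 + 1/2 = 3/2
  2 + 2/3 = 8/3
  2 + 3/8 = 19/8
  6 + 8/19 = 122/19

122/19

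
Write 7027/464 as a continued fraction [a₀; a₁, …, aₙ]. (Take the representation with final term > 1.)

7027 = 15*464 + 67
464 = 6*67 + 62
67 = 1*62 + 5
62 = 12*5 + 2
5 = 2*2 + 1
2 = 2*1 + 0  (stop)
So 7027/464 = [15; 6, 1, 12, 2, 2].

[15; 6, 1, 12, 2, 2]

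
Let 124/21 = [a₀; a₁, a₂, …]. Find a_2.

9

124 = 5·21 + 19   →  a_0 = 5
21 = 1·19 + 2   →  a_1 = 1
19 = 9·2 + 1   →  a_2 = 9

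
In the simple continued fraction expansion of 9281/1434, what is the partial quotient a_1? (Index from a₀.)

9281 = 6·1434 + 677   →  a_0 = 6
1434 = 2·677 + 80   →  a_1 = 2

2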